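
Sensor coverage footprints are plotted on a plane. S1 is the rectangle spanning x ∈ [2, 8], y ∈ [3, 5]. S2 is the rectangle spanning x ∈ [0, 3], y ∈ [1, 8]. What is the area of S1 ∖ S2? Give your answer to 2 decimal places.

10.00

|S1∩S2|: x∈[2,3], y∈[3,5] → 1·2 = 2.
|S1| = 12.
|S1 ∖ S2| = |S1| − |S1∩S2| = 12 − 2 = 10.00.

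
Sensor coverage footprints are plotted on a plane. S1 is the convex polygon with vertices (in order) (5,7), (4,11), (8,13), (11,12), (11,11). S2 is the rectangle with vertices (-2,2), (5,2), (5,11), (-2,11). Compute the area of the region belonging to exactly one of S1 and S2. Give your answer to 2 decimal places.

81.50

|S1| = 22.5, |S2| = 63, |S1∩S2| = 2.
|S1 △ S2| = |S1| + |S2| − 2·|S1∩S2| = 22.5 + 63 − 4 = 81.50.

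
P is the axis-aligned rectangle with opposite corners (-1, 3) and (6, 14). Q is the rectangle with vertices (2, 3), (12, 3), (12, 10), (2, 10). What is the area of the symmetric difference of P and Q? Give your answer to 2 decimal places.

|P∩Q|: x∈[2,6], y∈[3,10] → 4·7 = 28.
|P △ Q| = |P| + |Q| − 2·|P∩Q| = 77 + 70 − 56 = 91.00.

91.00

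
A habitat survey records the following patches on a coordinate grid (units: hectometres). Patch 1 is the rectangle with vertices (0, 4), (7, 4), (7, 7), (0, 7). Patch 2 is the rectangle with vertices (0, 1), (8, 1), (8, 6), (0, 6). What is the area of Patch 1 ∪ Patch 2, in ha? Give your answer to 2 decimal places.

By inclusion–exclusion:
Individual areas: |Patch 1| = 21, |Patch 2| = 40.
|Patch 1∩Patch 2|: x∈[0,7], y∈[4,6] → 7·2 = 14.
|Patch 1 ∪ Patch 2| = 61 − 14 = 47.00.

47.00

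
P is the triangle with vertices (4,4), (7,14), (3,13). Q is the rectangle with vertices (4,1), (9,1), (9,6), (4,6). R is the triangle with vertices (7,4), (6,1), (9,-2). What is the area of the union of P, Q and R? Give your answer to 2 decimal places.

By inclusion–exclusion:
Individual areas: |P| = 18.5, |Q| = 25, |R| = 6.
|P∩Q| = 0.6.
|P∩R| = 0.
|Q∩R| = 3.
|P∩Q∩R| = 0.
|P ∪ Q ∪ R| = 49.5 − 3.6 + 0 = 45.90.

45.90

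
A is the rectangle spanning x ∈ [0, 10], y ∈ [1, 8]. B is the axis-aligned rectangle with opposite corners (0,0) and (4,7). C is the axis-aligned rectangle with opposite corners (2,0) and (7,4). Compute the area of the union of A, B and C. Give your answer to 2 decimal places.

77.00

By inclusion–exclusion:
Individual areas: |A| = 70, |B| = 28, |C| = 20.
|A∩B|: x∈[0,4], y∈[1,7] → 4·6 = 24.
|A∩C|: x∈[2,7], y∈[1,4] → 5·3 = 15.
|B∩C|: x∈[2,4], y∈[0,4] → 2·4 = 8.
|A∩B∩C| = 6.
|A ∪ B ∪ C| = 118 − 47 + 6 = 77.00.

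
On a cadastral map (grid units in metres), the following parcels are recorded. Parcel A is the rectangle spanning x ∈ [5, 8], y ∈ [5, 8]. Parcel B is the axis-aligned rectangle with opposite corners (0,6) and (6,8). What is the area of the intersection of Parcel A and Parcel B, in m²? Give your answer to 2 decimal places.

2.00

|Parcel A∩Parcel B|: x∈[5,6], y∈[6,8] → 1·2 = 2.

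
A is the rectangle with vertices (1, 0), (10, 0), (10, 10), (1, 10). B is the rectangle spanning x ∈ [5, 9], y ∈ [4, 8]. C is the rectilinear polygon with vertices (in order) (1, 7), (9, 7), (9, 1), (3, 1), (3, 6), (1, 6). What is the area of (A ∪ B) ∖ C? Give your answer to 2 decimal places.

52.00

|A ∪ B| = 90.
|(A ∪ B) ∩ C| = 38.
|(A ∪ B) ∖ C| = 90 − 38 = 52.00.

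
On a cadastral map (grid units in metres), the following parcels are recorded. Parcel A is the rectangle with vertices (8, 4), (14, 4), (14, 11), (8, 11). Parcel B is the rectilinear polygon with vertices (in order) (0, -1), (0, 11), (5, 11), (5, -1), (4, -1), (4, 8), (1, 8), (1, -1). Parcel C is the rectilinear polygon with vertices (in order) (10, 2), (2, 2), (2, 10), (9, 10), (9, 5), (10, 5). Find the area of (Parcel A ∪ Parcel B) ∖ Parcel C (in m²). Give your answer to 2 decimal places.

|Parcel A ∪ Parcel B| = 75.
|(Parcel A ∪ Parcel B) ∩ Parcel C| = 19.
|(Parcel A ∪ Parcel B) ∖ Parcel C| = 75 − 19 = 56.00.

56.00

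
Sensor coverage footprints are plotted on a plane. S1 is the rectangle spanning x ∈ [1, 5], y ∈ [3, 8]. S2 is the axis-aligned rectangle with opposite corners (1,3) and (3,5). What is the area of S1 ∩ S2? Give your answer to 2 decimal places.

|S1∩S2|: x∈[1,3], y∈[3,5] → 2·2 = 4.

4.00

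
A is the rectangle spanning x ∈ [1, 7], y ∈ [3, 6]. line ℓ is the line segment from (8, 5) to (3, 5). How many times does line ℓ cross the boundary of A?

The segment meets the boundary at (7,5).

1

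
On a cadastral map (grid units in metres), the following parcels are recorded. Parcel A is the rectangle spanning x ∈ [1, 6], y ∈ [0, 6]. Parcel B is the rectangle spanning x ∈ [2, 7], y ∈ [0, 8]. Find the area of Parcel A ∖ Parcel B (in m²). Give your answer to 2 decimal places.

|Parcel A∩Parcel B|: x∈[2,6], y∈[0,6] → 4·6 = 24.
|Parcel A| = 30.
|Parcel A ∖ Parcel B| = |Parcel A| − |Parcel A∩Parcel B| = 30 − 24 = 6.00.

6.00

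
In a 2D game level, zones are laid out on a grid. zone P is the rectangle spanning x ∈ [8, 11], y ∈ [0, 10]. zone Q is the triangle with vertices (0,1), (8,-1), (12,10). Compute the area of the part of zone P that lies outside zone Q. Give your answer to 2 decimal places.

15.18

|zone P| = 30, |zone P∩zone Q| = 14.8182.
|zone P ∖ zone Q| = |zone P| − |zone P∩zone Q| = 30 − 14.8182 = 15.18.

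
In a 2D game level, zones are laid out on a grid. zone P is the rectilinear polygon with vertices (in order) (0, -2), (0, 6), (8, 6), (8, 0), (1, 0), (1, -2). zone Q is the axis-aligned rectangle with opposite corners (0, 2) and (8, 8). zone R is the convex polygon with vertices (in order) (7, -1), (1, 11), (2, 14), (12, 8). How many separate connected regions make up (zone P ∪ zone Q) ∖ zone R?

(zone P ∪ zone Q) ∖ zone R splits into 2 disjoint pieces (area 38, area 0.1778).

2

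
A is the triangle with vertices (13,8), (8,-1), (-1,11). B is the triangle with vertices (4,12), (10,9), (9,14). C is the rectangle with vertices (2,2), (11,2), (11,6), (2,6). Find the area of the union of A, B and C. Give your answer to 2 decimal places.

94.60

By inclusion–exclusion:
Individual areas: |A| = 70.5, |B| = 13.5, |C| = 36.
|A∩B| = 0.
|A∩C| = 25.4.
|B∩C| = 0.
|A∩B∩C| = 0.
|A ∪ B ∪ C| = 120 − 25.4 + 0 = 94.60.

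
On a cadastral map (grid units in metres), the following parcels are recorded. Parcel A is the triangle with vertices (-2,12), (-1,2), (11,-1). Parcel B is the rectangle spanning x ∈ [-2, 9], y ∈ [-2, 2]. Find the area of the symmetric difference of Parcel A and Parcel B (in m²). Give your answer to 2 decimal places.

|Parcel A| = 58.5, |Parcel B| = 44, |Parcel A∩Parcel B| = 12.
|Parcel A △ Parcel B| = |Parcel A| + |Parcel B| − 2·|Parcel A∩Parcel B| = 58.5 + 44 − 24 = 78.50.

78.50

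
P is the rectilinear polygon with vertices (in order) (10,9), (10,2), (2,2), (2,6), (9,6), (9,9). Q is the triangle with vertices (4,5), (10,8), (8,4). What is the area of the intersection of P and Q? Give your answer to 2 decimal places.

6.75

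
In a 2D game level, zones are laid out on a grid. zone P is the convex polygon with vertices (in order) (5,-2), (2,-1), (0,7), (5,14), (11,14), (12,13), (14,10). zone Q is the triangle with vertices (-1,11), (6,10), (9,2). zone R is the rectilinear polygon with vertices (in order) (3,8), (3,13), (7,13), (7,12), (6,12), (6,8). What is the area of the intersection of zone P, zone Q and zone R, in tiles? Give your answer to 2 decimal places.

6.64

The intersection is the polygon with vertices (6,10), (6,8), (3,8), (3,10.429).
By the shoelace formula its area is 6.64.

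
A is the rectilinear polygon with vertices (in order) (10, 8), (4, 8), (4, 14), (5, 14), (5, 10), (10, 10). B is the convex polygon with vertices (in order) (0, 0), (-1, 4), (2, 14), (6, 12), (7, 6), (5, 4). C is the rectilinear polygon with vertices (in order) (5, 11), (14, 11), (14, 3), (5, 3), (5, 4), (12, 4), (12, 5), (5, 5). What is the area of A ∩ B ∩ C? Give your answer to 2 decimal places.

3.00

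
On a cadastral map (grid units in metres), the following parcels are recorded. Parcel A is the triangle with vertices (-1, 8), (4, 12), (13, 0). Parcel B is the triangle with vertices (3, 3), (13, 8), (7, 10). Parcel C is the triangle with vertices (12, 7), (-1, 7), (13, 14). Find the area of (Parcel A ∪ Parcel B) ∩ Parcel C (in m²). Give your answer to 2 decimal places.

The region (Parcel A ∪ Parcel B) ∩ Parcel C is the polygon with vertices (6.351,8.865), (7,10), (12.182,8.273), (12.077,7.538), (11,7), (0.75,7), (-0.067,7.467), (5.364,10.182).
By the shoelace formula its area is 24.47.

24.47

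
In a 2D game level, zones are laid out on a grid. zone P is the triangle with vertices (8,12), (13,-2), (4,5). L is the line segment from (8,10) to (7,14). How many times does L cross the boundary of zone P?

The segment meets the boundary at (7.652,11.391).

1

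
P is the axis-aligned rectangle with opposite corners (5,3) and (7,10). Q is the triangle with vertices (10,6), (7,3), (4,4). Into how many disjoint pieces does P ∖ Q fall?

2

P ∖ Q splits into 2 disjoint pieces (area 10.6667, area 0.6667).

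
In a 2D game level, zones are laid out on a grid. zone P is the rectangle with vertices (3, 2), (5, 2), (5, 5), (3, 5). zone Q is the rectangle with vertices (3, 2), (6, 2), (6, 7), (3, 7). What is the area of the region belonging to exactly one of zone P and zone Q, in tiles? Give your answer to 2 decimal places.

9.00

|zone P∩zone Q|: x∈[3,5], y∈[2,5] → 2·3 = 6.
|zone P △ zone Q| = |zone P| + |zone Q| − 2·|zone P∩zone Q| = 6 + 15 − 12 = 9.00.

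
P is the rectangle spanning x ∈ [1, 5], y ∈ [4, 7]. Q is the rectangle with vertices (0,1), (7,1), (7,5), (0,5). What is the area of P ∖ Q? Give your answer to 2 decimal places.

|P∩Q|: x∈[1,5], y∈[4,5] → 4·1 = 4.
|P| = 12.
|P ∖ Q| = |P| − |P∩Q| = 12 − 4 = 8.00.

8.00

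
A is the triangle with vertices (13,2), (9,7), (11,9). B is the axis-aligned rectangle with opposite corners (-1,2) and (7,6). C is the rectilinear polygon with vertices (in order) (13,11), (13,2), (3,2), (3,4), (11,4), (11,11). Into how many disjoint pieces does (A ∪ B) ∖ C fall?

(A ∪ B) ∖ C splits into 2 disjoint pieces (area 4.5, area 24).

2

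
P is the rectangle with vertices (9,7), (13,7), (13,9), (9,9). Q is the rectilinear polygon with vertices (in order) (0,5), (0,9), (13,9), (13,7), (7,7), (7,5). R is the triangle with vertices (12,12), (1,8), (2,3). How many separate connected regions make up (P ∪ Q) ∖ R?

2

(P ∪ Q) ∖ R splits into 2 disjoint pieces (area 14.2222, area 6.275).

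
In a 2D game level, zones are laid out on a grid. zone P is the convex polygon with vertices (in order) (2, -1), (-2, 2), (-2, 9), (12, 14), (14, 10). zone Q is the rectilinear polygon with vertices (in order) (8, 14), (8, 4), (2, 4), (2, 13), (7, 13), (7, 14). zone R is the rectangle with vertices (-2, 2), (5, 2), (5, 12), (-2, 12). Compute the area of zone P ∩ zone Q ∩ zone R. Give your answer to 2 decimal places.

The intersection is the polygon with vertices (2,4), (2,10.429), (5,11.5), (5,4).
By the shoelace formula its area is 20.89.

20.89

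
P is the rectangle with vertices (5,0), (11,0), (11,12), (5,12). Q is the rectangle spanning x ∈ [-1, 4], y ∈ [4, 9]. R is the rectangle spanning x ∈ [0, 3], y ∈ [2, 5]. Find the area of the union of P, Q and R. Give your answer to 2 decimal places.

103.00

By inclusion–exclusion:
Individual areas: |P| = 72, |Q| = 25, |R| = 9.
|P∩Q| = 0 (no overlap).
|P∩R| = 0 (no overlap).
|Q∩R|: x∈[0,3], y∈[4,5] → 3·1 = 3.
|P∩Q∩R| = 0.
|P ∪ Q ∪ R| = 106 − 3 + 0 = 103.00.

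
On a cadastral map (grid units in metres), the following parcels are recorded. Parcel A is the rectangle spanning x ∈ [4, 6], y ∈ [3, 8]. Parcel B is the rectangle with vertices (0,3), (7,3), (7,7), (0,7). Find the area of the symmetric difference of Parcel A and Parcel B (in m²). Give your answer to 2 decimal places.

|Parcel A∩Parcel B|: x∈[4,6], y∈[3,7] → 2·4 = 8.
|Parcel A △ Parcel B| = |Parcel A| + |Parcel B| − 2·|Parcel A∩Parcel B| = 10 + 28 − 16 = 22.00.

22.00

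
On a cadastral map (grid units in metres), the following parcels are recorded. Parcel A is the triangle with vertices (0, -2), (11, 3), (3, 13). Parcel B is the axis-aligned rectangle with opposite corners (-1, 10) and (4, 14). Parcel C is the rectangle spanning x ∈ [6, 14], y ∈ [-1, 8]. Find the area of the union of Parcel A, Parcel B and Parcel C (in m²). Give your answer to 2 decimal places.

143.04

By inclusion–exclusion:
Individual areas: |Parcel A| = 75, |Parcel B| = 20, |Parcel C| = 72.
|Parcel A∩Parcel B| = 3.275.
|Parcel A∩Parcel C| = 20.6818.
|Parcel B∩Parcel C| = 0 (no overlap).
|Parcel A∩Parcel B∩Parcel C| = 0.
|Parcel A ∪ Parcel B ∪ Parcel C| = 167 − 23.9568 + 0 = 143.04.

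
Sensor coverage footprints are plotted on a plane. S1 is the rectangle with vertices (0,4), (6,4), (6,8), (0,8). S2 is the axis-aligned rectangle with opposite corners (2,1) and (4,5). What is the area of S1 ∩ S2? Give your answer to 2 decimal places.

2.00

|S1∩S2|: x∈[2,4], y∈[4,5] → 2·1 = 2.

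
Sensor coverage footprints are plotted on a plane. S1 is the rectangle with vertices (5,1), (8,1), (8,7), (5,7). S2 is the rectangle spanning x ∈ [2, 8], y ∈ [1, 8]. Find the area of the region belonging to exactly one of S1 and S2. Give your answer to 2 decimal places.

24.00

|S1∩S2|: x∈[5,8], y∈[1,7] → 3·6 = 18.
|S1 △ S2| = |S1| + |S2| − 2·|S1∩S2| = 18 + 42 − 36 = 24.00.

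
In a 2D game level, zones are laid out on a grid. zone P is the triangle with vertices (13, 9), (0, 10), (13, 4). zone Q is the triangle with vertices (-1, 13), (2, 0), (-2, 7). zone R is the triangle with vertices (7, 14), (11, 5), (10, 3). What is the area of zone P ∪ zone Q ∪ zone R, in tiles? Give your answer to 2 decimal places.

By inclusion–exclusion:
Individual areas: |zone P| = 32.5, |zone Q| = 15.5, |zone R| = 8.5.
|zone P∩zone Q| = 0.
|zone P∩zone R| = 4.5876.
|zone Q∩zone R| = 0.
|zone P∩zone Q∩zone R| = 0.
|zone P ∪ zone Q ∪ zone R| = 56.5 − 4.5876 + 0 = 51.91.

51.91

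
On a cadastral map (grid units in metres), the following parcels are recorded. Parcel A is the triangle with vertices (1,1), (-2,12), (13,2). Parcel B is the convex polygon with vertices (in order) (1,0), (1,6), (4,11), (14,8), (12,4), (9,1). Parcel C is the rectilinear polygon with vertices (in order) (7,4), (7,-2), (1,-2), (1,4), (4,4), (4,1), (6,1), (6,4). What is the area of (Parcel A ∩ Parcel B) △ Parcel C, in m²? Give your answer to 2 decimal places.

56.03

|Parcel A ∩ Parcel B| = 48.3623.
|(Parcel A ∩ Parcel B) ∩ Parcel C| = 11.1667.
|(Parcel A ∩ Parcel B) △ Parcel C| = 48.3623 + 30 − 22.3333 = 56.03.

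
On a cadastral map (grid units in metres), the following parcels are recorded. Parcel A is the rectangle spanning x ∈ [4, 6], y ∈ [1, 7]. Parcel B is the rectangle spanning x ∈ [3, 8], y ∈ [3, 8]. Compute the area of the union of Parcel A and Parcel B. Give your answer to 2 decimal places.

By inclusion–exclusion:
Individual areas: |Parcel A| = 12, |Parcel B| = 25.
|Parcel A∩Parcel B|: x∈[4,6], y∈[3,7] → 2·4 = 8.
|Parcel A ∪ Parcel B| = 37 − 8 = 29.00.

29.00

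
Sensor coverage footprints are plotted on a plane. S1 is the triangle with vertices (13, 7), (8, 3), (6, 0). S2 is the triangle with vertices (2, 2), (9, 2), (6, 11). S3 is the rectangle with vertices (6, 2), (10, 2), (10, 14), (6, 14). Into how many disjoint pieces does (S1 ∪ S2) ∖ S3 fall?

3

(S1 ∪ S2) ∖ S3 splits into 3 disjoint pieces (area 0.9, area 0.6667, area 18).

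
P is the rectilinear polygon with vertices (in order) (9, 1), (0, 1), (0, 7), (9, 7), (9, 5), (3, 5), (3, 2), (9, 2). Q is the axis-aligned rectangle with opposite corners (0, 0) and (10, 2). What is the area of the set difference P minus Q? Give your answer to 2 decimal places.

27.00

|P| = 36, |P∩Q| = 9.
|P ∖ Q| = |P| − |P∩Q| = 36 − 9 = 27.00.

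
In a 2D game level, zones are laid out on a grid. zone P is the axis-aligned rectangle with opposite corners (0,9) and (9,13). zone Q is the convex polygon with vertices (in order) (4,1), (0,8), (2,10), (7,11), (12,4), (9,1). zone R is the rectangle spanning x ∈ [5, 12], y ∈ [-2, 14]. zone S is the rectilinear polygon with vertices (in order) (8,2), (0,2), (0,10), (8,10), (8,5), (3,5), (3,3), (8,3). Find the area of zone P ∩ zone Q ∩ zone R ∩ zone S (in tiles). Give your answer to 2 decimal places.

The intersection is the polygon with vertices (8,9.6), (8,9), (5,9), (5,10), (7.714,10).
By the shoelace formula its area is 2.94.

2.94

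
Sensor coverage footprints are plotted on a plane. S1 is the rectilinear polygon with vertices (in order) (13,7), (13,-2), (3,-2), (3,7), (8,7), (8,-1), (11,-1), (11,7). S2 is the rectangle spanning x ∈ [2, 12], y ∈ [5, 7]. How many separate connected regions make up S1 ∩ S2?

2

S1 ∩ S2 splits into 2 disjoint pieces (area 10, area 2).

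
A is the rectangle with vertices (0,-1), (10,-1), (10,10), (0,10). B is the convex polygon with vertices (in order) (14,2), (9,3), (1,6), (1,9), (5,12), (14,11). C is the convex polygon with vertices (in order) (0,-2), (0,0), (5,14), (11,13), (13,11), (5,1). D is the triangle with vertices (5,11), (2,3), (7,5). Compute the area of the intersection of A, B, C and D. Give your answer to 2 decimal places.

13.33

The intersection is the polygon with vertices (2.863,5.301), (4.625,10), (5.333,10), (7,5), (5.387,4.355).
By the shoelace formula its area is 13.33.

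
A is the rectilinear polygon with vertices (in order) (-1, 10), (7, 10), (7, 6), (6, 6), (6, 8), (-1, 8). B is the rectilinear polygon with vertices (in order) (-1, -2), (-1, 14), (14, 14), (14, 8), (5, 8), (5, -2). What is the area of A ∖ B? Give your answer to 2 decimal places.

2.00

|A| = 18, |A∩B| = 16.
|A ∖ B| = |A| − |A∩B| = 18 − 16 = 2.00.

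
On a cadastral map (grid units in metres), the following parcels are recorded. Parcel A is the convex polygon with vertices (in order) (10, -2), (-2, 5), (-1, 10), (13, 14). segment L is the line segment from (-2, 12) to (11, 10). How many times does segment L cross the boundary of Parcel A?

The segment meets the boundary at (3.2,11.2).

1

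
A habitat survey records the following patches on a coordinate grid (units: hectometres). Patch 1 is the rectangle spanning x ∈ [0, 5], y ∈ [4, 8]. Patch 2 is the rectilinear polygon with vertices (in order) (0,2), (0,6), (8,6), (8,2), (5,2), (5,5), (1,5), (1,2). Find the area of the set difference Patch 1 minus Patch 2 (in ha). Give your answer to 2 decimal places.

|Patch 1| = 20, |Patch 1∩Patch 2| = 6.
|Patch 1 ∖ Patch 2| = |Patch 1| − |Patch 1∩Patch 2| = 20 − 6 = 14.00.

14.00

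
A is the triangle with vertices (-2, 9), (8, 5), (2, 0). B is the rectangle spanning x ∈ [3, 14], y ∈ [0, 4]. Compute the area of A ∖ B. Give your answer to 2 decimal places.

30.98

|A| = 37, |A∩B| = 6.0167.
|A ∖ B| = |A| − |A∩B| = 37 − 6.0167 = 30.98.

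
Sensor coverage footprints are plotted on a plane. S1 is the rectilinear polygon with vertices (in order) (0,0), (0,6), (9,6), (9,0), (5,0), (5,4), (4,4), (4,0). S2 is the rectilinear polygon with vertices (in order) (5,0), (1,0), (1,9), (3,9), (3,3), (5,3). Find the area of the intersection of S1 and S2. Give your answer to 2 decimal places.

15.00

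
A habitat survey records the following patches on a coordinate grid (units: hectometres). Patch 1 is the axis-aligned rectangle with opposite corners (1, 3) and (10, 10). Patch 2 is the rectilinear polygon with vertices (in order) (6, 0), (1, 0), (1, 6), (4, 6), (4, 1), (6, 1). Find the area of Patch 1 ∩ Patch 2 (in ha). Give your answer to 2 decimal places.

9.00

The intersection is the polygon with vertices (1,6), (4,6), (4,3), (1,3).
By the shoelace formula its area is 9.00.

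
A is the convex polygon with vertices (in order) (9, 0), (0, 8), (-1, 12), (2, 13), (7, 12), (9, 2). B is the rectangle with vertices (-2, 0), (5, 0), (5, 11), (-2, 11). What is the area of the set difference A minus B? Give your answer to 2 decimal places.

|A| = 68, |A∩B| = 27.2361.
|A ∖ B| = |A| − |A∩B| = 68 − 27.2361 = 40.76.

40.76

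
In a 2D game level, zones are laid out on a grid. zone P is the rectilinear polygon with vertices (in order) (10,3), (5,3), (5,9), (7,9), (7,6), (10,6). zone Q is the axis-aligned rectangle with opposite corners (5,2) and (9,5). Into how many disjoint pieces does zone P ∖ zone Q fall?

zone P ∖ zone Q is a single connected region.

1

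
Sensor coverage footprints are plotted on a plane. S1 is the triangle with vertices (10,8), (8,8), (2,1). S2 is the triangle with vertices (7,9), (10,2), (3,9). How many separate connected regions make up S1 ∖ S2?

2

S1 ∖ S2 splits into 2 disjoint pieces (area 1.9769, area 2.9077).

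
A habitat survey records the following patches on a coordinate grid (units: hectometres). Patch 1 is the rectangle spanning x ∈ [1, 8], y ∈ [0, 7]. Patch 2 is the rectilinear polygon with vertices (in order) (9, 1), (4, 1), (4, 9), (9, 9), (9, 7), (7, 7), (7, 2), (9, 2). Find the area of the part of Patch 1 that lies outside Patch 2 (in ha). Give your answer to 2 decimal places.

30.00

|Patch 1| = 49, |Patch 1∩Patch 2| = 19.
|Patch 1 ∖ Patch 2| = |Patch 1| − |Patch 1∩Patch 2| = 49 − 19 = 30.00.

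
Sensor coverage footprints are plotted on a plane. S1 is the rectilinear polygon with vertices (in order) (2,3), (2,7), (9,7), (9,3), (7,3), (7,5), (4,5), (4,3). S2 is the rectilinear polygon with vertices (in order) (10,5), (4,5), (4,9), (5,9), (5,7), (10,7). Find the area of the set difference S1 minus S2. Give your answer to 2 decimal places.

|S1| = 22, |S1∩S2| = 10.
|S1 ∖ S2| = |S1| − |S1∩S2| = 22 − 10 = 12.00.

12.00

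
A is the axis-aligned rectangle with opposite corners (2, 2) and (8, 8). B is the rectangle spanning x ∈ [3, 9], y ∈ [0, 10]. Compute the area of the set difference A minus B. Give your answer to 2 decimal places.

|A∩B|: x∈[3,8], y∈[2,8] → 5·6 = 30.
|A| = 36.
|A ∖ B| = |A| − |A∩B| = 36 − 30 = 6.00.

6.00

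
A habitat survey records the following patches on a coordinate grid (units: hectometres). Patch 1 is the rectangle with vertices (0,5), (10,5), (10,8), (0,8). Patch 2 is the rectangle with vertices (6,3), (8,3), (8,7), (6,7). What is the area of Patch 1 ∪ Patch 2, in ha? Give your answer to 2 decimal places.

By inclusion–exclusion:
Individual areas: |Patch 1| = 30, |Patch 2| = 8.
|Patch 1∩Patch 2|: x∈[6,8], y∈[5,7] → 2·2 = 4.
|Patch 1 ∪ Patch 2| = 38 − 4 = 34.00.

34.00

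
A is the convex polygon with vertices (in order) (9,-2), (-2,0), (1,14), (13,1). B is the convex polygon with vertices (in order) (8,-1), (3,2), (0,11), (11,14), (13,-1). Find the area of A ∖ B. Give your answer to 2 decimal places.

|A| = 124, |A∩B| = 78.523.
|A ∖ B| = |A| − |A∩B| = 124 − 78.523 = 45.48.

45.48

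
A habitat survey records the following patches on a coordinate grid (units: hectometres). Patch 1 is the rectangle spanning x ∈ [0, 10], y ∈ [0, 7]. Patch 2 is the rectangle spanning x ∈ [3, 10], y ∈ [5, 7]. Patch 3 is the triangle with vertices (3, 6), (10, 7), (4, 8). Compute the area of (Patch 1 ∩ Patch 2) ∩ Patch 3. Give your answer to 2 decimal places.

3.25

The region (Patch 1 ∩ Patch 2) ∩ Patch 3 is the polygon with vertices (10,7), (3,6), (3.5,7).
By the shoelace formula its area is 3.25.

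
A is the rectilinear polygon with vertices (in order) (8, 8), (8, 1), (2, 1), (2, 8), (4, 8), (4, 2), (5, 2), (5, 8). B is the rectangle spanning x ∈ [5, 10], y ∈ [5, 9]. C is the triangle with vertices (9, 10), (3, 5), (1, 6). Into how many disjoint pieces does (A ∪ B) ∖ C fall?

3

(A ∪ B) ∖ C splits into 3 disjoint pieces (area 38.4, area 2, area 1).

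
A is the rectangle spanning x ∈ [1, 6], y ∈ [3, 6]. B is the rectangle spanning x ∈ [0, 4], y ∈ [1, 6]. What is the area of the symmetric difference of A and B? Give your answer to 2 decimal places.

17.00

|A∩B|: x∈[1,4], y∈[3,6] → 3·3 = 9.
|A △ B| = |A| + |B| − 2·|A∩B| = 15 + 20 − 18 = 17.00.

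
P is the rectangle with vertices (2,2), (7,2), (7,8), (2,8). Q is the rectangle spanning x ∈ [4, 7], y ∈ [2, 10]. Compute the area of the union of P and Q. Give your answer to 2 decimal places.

36.00

By inclusion–exclusion:
Individual areas: |P| = 30, |Q| = 24.
|P∩Q|: x∈[4,7], y∈[2,8] → 3·6 = 18.
|P ∪ Q| = 54 − 18 = 36.00.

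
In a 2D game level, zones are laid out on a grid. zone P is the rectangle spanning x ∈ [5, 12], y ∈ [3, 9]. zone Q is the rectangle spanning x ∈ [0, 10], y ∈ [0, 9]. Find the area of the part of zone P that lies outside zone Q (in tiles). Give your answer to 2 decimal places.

12.00

|zone P∩zone Q|: x∈[5,10], y∈[3,9] → 5·6 = 30.
|zone P| = 42.
|zone P ∖ zone Q| = |zone P| − |zone P∩zone Q| = 42 − 30 = 12.00.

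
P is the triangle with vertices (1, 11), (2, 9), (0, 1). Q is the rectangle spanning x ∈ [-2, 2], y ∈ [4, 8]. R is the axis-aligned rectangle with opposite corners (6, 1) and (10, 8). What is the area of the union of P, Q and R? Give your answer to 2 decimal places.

By inclusion–exclusion:
Individual areas: |P| = 6, |Q| = 16, |R| = 28.
|P∩Q| = 3.
|P∩R| = 0.
|Q∩R| = 0 (no overlap).
|P∩Q∩R| = 0.
|P ∪ Q ∪ R| = 50 − 3 + 0 = 47.00.

47.00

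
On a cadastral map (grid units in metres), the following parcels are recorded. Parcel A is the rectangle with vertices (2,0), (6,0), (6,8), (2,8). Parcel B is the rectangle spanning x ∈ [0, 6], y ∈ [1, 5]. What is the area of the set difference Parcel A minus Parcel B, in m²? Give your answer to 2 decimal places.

|Parcel A∩Parcel B|: x∈[2,6], y∈[1,5] → 4·4 = 16.
|Parcel A| = 32.
|Parcel A ∖ Parcel B| = |Parcel A| − |Parcel A∩Parcel B| = 32 − 16 = 16.00.

16.00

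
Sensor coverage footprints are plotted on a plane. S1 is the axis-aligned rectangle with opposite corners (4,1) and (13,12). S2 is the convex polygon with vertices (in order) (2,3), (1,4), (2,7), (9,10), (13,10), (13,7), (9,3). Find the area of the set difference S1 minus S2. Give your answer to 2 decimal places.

|S1| = 99, |S1∩S2| = 49.6429.
|S1 ∖ S2| = |S1| − |S1∩S2| = 99 − 49.6429 = 49.36.

49.36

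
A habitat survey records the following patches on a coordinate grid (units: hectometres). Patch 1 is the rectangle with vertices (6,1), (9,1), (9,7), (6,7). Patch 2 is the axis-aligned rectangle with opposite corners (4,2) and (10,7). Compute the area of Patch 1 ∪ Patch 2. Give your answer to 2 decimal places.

By inclusion–exclusion:
Individual areas: |Patch 1| = 18, |Patch 2| = 30.
|Patch 1∩Patch 2|: x∈[6,9], y∈[2,7] → 3·5 = 15.
|Patch 1 ∪ Patch 2| = 48 − 15 = 33.00.

33.00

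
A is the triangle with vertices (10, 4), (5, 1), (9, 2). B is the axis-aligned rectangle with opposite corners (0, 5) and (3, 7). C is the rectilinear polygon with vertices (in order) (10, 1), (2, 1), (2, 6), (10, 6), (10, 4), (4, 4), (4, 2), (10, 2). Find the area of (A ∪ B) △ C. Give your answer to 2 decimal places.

33.17

|A ∪ B| = 9.5.
|(A ∪ B) ∩ C| = 2.1667.
|(A ∪ B) △ C| = 9.5 + 28 − 4.3333 = 33.17.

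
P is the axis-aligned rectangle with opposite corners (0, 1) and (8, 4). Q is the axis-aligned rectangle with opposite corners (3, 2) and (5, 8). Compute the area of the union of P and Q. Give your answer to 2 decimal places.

By inclusion–exclusion:
Individual areas: |P| = 24, |Q| = 12.
|P∩Q|: x∈[3,5], y∈[2,4] → 2·2 = 4.
|P ∪ Q| = 36 − 4 = 32.00.

32.00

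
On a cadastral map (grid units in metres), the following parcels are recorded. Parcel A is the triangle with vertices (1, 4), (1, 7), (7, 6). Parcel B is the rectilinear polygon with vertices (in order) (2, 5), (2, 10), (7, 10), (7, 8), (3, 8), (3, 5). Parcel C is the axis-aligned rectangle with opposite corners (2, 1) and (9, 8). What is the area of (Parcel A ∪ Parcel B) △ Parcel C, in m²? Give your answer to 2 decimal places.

|Parcel A ∪ Parcel B| = 20.25.
|(Parcel A ∪ Parcel B) ∩ Parcel C| = 7.5.
|(Parcel A ∪ Parcel B) △ Parcel C| = 20.25 + 49 − 15 = 54.25.

54.25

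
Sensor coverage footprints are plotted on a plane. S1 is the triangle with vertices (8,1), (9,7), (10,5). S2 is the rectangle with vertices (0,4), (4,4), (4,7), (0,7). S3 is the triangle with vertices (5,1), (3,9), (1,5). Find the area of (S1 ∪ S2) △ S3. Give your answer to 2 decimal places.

14.00

|S1 ∪ S2| = 16.
|(S1 ∪ S2) ∩ S3| = 7.
|(S1 ∪ S2) △ S3| = 16 + 12 − 14 = 14.00.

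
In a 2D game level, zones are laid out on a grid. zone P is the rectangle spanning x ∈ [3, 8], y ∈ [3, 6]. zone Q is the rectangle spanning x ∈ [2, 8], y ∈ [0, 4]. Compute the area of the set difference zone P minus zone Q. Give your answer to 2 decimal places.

10.00

|zone P∩zone Q|: x∈[3,8], y∈[3,4] → 5·1 = 5.
|zone P| = 15.
|zone P ∖ zone Q| = |zone P| − |zone P∩zone Q| = 15 − 5 = 10.00.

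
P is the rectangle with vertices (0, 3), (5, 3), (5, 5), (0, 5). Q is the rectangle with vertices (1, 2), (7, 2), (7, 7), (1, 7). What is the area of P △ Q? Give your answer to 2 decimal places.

|P∩Q|: x∈[1,5], y∈[3,5] → 4·2 = 8.
|P △ Q| = |P| + |Q| − 2·|P∩Q| = 10 + 30 − 16 = 24.00.

24.00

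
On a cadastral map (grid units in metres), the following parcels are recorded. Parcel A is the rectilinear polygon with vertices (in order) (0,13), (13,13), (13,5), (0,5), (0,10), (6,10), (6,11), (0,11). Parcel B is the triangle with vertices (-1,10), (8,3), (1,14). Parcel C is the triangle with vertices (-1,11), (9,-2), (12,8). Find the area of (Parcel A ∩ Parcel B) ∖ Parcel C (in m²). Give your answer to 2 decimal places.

|Parcel A ∩ Parcel B| = 18.517.
|(Parcel A ∩ Parcel B) ∩ Parcel C| = 13.9969.
|(Parcel A ∩ Parcel B) ∖ Parcel C| = 18.517 − 13.9969 = 4.52.

4.52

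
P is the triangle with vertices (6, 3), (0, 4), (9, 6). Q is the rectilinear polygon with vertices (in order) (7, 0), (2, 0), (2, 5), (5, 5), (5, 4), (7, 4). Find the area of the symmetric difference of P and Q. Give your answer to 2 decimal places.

|P| = 10.5, |Q| = 23, |P∩Q| = 5.4722.
|P △ Q| = |P| + |Q| − 2·|P∩Q| = 10.5 + 23 − 10.9444 = 22.56.

22.56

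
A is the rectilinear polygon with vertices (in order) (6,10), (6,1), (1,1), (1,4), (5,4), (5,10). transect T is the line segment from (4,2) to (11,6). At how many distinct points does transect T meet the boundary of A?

The segment meets the boundary at (6,3.143).

1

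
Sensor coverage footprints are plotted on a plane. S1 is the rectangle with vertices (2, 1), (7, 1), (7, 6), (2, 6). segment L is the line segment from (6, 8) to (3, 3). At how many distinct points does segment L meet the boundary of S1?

1

The segment meets the boundary at (4.8,6).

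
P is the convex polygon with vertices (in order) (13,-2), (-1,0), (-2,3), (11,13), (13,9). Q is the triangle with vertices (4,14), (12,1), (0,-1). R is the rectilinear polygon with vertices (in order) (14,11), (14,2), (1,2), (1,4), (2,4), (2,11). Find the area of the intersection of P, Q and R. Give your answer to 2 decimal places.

The intersection is the polygon with vertices (1.333,4), (2,4), (2,6.077), (6.667,9.667), (11.385,2), (1,2), (1,2.75).
By the shoelace formula its area is 47.28.

47.28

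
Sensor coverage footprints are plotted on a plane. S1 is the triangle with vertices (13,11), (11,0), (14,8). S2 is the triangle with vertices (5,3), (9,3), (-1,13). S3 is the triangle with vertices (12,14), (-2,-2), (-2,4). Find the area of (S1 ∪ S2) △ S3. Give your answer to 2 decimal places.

60.45

|S1 ∪ S2| = 28.5.
|(S1 ∪ S2) ∩ S3| = 5.025.
|(S1 ∪ S2) △ S3| = 28.5 + 42 − 10.0499 = 60.45.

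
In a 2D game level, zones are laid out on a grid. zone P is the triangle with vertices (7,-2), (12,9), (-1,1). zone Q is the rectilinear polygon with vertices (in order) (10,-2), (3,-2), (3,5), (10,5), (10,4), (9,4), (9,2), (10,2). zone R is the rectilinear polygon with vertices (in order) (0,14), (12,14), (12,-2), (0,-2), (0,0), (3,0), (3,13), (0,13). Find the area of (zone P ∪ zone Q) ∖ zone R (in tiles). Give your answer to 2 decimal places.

7.59

|zone P ∪ zone Q| = 64.9049.
|(zone P ∪ zone Q) ∩ zone R| = 57.3152.
|(zone P ∪ zone Q) ∖ zone R| = 64.9049 − 57.3152 = 7.59.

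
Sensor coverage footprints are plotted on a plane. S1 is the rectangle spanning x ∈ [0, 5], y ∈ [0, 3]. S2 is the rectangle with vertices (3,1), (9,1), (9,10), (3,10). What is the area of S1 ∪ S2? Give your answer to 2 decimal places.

By inclusion–exclusion:
Individual areas: |S1| = 15, |S2| = 54.
|S1∩S2|: x∈[3,5], y∈[1,3] → 2·2 = 4.
|S1 ∪ S2| = 69 − 4 = 65.00.

65.00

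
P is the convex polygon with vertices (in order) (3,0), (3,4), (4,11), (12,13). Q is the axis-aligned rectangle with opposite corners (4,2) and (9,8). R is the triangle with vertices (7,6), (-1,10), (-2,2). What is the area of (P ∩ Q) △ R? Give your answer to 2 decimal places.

|P ∩ Q| = 14.7692.
|(P ∩ Q) ∩ R| = 4.25.
|(P ∩ Q) △ R| = 14.7692 + 34 − 8.5 = 40.27.

40.27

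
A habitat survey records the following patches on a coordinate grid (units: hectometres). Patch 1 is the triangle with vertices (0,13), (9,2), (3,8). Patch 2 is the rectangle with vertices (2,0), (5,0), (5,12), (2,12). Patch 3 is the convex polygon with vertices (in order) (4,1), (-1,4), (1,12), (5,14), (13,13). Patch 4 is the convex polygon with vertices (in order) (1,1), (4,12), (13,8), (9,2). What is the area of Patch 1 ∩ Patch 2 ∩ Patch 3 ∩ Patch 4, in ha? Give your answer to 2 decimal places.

The intersection is the polygon with vertices (3,8), (2.938,8.104), (3.204,9.083), (5,6.889), (5,6).
By the shoelace formula its area is 2.13.

2.13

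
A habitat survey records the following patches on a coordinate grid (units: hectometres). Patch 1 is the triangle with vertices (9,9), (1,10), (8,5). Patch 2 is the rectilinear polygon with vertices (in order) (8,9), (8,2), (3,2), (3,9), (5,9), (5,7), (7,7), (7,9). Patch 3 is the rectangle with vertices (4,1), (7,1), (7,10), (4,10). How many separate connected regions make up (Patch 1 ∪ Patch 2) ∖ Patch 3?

2

(Patch 1 ∪ Patch 2) ∖ Patch 3 splits into 2 disjoint pieces (area 8.8661, area 9.25).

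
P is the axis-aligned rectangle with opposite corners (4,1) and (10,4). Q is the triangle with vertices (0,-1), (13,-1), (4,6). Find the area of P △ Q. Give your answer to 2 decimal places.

36.64

|P| = 18, |Q| = 45.5, |P∩Q| = 13.4286.
|P △ Q| = |P| + |Q| − 2·|P∩Q| = 18 + 45.5 − 26.8571 = 36.64.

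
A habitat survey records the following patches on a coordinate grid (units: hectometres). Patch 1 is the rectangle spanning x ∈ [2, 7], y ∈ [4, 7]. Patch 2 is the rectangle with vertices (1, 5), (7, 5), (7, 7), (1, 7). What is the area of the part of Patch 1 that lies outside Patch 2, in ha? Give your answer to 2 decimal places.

5.00

|Patch 1∩Patch 2|: x∈[2,7], y∈[5,7] → 5·2 = 10.
|Patch 1| = 15.
|Patch 1 ∖ Patch 2| = |Patch 1| − |Patch 1∩Patch 2| = 15 − 10 = 5.00.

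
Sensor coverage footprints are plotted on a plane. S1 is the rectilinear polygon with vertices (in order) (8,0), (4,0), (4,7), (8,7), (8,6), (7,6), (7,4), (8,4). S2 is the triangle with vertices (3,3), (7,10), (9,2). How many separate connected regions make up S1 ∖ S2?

S1 ∖ S2 splits into 3 disjoint pieces (area 10, area 1.4464, area 0.125).

3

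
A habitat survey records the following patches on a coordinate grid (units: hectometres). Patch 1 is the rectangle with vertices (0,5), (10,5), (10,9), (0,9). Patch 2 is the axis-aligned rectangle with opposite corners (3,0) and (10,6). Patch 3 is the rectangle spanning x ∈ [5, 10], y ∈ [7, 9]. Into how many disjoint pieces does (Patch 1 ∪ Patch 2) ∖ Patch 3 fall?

1

(Patch 1 ∪ Patch 2) ∖ Patch 3 is a single connected region.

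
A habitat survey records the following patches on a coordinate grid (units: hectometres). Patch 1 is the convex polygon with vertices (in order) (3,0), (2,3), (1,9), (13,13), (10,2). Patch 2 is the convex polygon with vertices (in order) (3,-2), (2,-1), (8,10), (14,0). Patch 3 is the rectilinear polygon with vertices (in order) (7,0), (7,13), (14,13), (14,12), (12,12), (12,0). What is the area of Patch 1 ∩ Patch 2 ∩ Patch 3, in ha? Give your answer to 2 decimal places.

23.08

The intersection is the polygon with vertices (8,10), (10.875,5.208), (10,2), (7,1.143), (7,8.167).
By the shoelace formula its area is 23.08.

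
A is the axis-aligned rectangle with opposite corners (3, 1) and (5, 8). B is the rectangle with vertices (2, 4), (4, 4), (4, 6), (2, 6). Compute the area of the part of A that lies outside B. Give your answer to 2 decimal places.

12.00

|A∩B|: x∈[3,4], y∈[4,6] → 1·2 = 2.
|A| = 14.
|A ∖ B| = |A| − |A∩B| = 14 − 2 = 12.00.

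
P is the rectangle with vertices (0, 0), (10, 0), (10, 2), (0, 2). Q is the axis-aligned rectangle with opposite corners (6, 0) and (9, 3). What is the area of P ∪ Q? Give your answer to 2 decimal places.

23.00

By inclusion–exclusion:
Individual areas: |P| = 20, |Q| = 9.
|P∩Q|: x∈[6,9], y∈[0,2] → 3·2 = 6.
|P ∪ Q| = 29 − 6 = 23.00.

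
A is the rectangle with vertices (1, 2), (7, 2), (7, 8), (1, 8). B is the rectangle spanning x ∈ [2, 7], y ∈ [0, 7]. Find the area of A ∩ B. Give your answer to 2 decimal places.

25.00

|A∩B|: x∈[2,7], y∈[2,7] → 5·5 = 25.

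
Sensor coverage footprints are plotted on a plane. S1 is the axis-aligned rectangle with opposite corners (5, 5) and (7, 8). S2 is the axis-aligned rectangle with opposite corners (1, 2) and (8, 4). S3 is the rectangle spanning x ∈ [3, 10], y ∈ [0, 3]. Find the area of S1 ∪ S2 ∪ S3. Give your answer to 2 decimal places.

36.00

By inclusion–exclusion:
Individual areas: |S1| = 6, |S2| = 14, |S3| = 21.
|S1∩S2| = 0 (no overlap).
|S1∩S3| = 0 (no overlap).
|S2∩S3|: x∈[3,8], y∈[2,3] → 5·1 = 5.
|S1∩S2∩S3| = 0.
|S1 ∪ S2 ∪ S3| = 41 − 5 + 0 = 36.00.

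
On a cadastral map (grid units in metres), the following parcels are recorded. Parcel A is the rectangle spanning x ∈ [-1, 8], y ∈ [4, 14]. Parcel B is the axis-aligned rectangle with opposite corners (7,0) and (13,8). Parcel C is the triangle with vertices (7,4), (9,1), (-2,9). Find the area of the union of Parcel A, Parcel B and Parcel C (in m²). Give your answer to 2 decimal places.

By inclusion–exclusion:
Individual areas: |Parcel A| = 90, |Parcel B| = 48, |Parcel C| = 8.5.
|Parcel A∩Parcel B|: x∈[7,8], y∈[4,8] → 1·4 = 4.
|Parcel A∩Parcel C| = 5.2266.
|Parcel B∩Parcel C| = 1.5455.
|Parcel A∩Parcel B∩Parcel C| = 0.
|Parcel A ∪ Parcel B ∪ Parcel C| = 146.5 − 10.7721 + 0 = 135.73.

135.73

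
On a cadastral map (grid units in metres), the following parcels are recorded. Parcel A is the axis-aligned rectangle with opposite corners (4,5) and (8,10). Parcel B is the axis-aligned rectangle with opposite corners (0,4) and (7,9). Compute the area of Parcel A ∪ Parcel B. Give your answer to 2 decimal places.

43.00

By inclusion–exclusion:
Individual areas: |Parcel A| = 20, |Parcel B| = 35.
|Parcel A∩Parcel B|: x∈[4,7], y∈[5,9] → 3·4 = 12.
|Parcel A ∪ Parcel B| = 55 − 12 = 43.00.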